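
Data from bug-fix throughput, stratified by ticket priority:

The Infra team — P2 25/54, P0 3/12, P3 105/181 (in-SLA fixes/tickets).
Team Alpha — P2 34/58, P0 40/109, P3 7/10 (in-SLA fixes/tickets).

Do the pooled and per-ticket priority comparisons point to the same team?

No

P2: the Infra team 25/54 = 46.3%, Team Alpha 34/58 = 58.6% → Team Alpha
P0: the Infra team 3/12 = 25.0%, Team Alpha 40/109 = 36.7% → Team Alpha
P3: the Infra team 105/181 = 58.0%, Team Alpha 7/10 = 70.0% → Team Alpha
Overall: the Infra team 133/247 = 53.8%, Team Alpha 81/177 = 45.8% → the Infra team
Team Alpha wins each ticket group but the Infra team wins overall — the comparison reverses. Team Alpha's tickets skew toward P0, which has a lower base rate.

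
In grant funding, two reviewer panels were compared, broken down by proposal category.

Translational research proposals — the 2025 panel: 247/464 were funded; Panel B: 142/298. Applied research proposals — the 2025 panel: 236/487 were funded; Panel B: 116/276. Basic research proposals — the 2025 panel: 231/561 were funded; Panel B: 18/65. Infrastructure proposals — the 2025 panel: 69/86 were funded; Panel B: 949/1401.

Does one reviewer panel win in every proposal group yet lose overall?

Translational research: the 2025 panel 247/464 = 53.2%, Panel B 142/298 = 47.7% → the 2025 panel
Applied research: the 2025 panel 236/487 = 48.5%, Panel B 116/276 = 42.0% → the 2025 panel
Basic research: the 2025 panel 231/561 = 41.2%, Panel B 18/65 = 27.7% → the 2025 panel
Infrastructure: the 2025 panel 69/86 = 80.2%, Panel B 949/1401 = 67.7% → the 2025 panel
Overall: the 2025 panel 783/1598 = 49.0%, Panel B 1225/2040 = 60.0% → Panel B
The 2025 panel wins each proposal group but Panel B wins overall — the comparison reverses. The 2025 panel's proposals skew toward basic research, which has a lower base rate.

Yes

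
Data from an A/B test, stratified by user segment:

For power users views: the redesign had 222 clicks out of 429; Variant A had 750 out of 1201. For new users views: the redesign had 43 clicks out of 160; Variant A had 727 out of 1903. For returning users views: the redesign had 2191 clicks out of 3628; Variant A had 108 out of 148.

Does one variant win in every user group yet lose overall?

Yes

Power users: the redesign 222/429 = 51.7%, Variant A 750/1201 = 62.4% → Variant A
New users: the redesign 43/160 = 26.9%, Variant A 727/1903 = 38.2% → Variant A
Returning users: the redesign 2191/3628 = 60.4%, Variant A 108/148 = 73.0% → Variant A
Overall: the redesign 2456/4217 = 58.2%, Variant A 1585/3252 = 48.7% → the redesign
Variant A wins each user group but the redesign wins overall — the comparison reverses. Variant A's views skew toward new users, which has a lower base rate.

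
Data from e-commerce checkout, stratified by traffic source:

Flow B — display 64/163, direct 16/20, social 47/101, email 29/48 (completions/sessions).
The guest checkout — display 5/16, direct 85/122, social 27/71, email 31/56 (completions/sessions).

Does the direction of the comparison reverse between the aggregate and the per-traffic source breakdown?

Yes

Display: Flow B 64/163 = 39.3%, the guest checkout 5/16 = 31.2% → Flow B
Direct: Flow B 16/20 = 80.0%, the guest checkout 85/122 = 69.7% → Flow B
Social: Flow B 47/101 = 46.5%, the guest checkout 27/71 = 38.0% → Flow B
Email: Flow B 29/48 = 60.4%, the guest checkout 31/56 = 55.4% → Flow B
Overall: Flow B 156/332 = 47.0%, the guest checkout 148/265 = 55.8% → the guest checkout
Flow B wins each traffic group but the guest checkout wins overall — the comparison reverses. Flow B's sessions skew toward display, which has a lower base rate.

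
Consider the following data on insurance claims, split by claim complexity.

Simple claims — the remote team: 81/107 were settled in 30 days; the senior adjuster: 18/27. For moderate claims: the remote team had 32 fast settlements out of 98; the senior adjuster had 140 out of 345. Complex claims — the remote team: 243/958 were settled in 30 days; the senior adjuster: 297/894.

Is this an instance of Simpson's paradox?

No

Simple: the remote team 81/107 = 75.7%, the senior adjuster 18/27 = 66.7% → the remote team
Moderate: the remote team 32/98 = 32.7%, the senior adjuster 140/345 = 40.6% → the senior adjuster
Complex: the remote team 243/958 = 25.4%, the senior adjuster 297/894 = 33.2% → the senior adjuster
Overall: the remote team 356/1163 = 30.6%, the senior adjuster 455/1266 = 35.9% → the senior adjuster
Neither sweeps: the remote team wins 1 of 3 groups, the senior adjuster wins 2. The senior adjuster wins overall but not every group — no Simpson reversal.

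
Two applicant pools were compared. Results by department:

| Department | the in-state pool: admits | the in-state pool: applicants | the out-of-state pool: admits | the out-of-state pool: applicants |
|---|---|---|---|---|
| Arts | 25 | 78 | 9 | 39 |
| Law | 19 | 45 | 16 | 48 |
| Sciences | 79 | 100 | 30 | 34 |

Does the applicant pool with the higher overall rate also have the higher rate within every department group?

Arts: the in-state pool 25/78 = 32.1%, the out-of-state pool 9/39 = 23.1% → the in-state pool
Law: the in-state pool 19/45 = 42.2%, the out-of-state pool 16/48 = 33.3% → the in-state pool
Sciences: the in-state pool 79/100 = 79.0%, the out-of-state pool 30/34 = 88.2% → the out-of-state pool
Overall: the in-state pool 123/223 = 55.2%, the out-of-state pool 55/121 = 45.5% → the in-state pool
Neither sweeps: the in-state pool wins 2 of 3 groups, the out-of-state pool wins 1. The in-state pool wins overall but not every group — no Simpson reversal.

No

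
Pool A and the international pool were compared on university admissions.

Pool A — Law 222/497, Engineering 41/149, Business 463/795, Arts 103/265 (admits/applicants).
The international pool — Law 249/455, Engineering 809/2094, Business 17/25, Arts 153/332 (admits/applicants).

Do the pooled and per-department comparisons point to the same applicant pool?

No

Law: Pool A 222/497 = 44.7%, the international pool 249/455 = 54.7% → the international pool
Engineering: Pool A 41/149 = 27.5%, the international pool 809/2094 = 38.6% → the international pool
Business: Pool A 463/795 = 58.2%, the international pool 17/25 = 68.0% → the international pool
Arts: Pool A 103/265 = 38.9%, the international pool 153/332 = 46.1% → the international pool
Overall: Pool A 829/1706 = 48.6%, the international pool 1228/2906 = 42.3% → Pool A
The international pool wins each department group but Pool A wins overall — the comparison reverses. The international pool's applicants skew toward Engineering, which has a lower base rate.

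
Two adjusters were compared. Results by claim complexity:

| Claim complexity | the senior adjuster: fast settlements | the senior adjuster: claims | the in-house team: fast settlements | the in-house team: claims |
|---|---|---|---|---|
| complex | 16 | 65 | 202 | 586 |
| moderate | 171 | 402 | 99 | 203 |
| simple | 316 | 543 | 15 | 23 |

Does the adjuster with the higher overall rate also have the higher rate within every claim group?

Complex: the senior adjuster 16/65 = 24.6%, the in-house team 202/586 = 34.5% → the in-house team
Moderate: the senior adjuster 171/402 = 42.5%, the in-house team 99/203 = 48.8% → the in-house team
Simple: the senior adjuster 316/543 = 58.2%, the in-house team 15/23 = 65.2% → the in-house team
Overall: the senior adjuster 503/1010 = 49.8%, the in-house team 316/812 = 38.9% → the senior adjuster
The in-house team wins each claim group but the senior adjuster wins overall — the comparison reverses. The in-house team's claims skew toward complex, which has a lower base rate.

No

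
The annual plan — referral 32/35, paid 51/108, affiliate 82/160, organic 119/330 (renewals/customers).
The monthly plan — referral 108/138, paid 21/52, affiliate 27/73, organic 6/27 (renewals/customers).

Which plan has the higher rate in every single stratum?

Referral: the annual plan 32/35 = 91.4%, the monthly plan 108/138 = 78.3% → the annual plan
Paid: the annual plan 51/108 = 47.2%, the monthly plan 21/52 = 40.4% → the annual plan
Affiliate: the annual plan 82/160 = 51.2%, the monthly plan 27/73 = 37.0% → the annual plan
Organic: the annual plan 119/330 = 36.1%, the monthly plan 6/27 = 22.2% → the annual plan
The annual plan has the higher rate in all 4 groups.

the annual plan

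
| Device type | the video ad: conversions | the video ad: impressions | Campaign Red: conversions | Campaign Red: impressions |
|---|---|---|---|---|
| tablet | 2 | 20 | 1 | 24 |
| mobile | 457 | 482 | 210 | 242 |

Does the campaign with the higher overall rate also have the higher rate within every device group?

Tablet: the video ad 2/20 = 10.0%, Campaign Red 1/24 = 4.2% → the video ad
Mobile: the video ad 457/482 = 94.8%, Campaign Red 210/242 = 86.8% → the video ad
Overall: the video ad 459/502 = 91.4%, Campaign Red 211/266 = 79.3% → the video ad
The video ad wins overall and in every device group — no reversal.

Yes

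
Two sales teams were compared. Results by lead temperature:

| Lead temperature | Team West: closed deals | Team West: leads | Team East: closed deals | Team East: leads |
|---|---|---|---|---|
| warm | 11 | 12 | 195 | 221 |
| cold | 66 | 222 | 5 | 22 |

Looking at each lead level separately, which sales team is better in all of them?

Team West

Warm: Team West 11/12 = 91.7%, Team East 195/221 = 88.2% → Team West
Cold: Team West 66/222 = 29.7%, Team East 5/22 = 22.7% → Team West
Team West has the higher rate in both groups.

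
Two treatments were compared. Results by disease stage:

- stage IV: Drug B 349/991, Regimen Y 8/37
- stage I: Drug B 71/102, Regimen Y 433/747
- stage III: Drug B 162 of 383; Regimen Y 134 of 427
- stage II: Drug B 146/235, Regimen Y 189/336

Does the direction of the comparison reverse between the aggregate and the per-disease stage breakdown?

Stage IV: Drug B 349/991 = 35.2%, Regimen Y 8/37 = 21.6% → Drug B
Stage I: Drug B 71/102 = 69.6%, Regimen Y 433/747 = 58.0% → Drug B
Stage III: Drug B 162/383 = 42.3%, Regimen Y 134/427 = 31.4% → Drug B
Stage II: Drug B 146/235 = 62.1%, Regimen Y 189/336 = 56.2% → Drug B
Overall: Drug B 728/1711 = 42.5%, Regimen Y 764/1547 = 49.4% → Regimen Y
Drug B wins each disease group but Regimen Y wins overall — the comparison reverses. Drug B's patients skew toward stage IV, which has a lower base rate.

Yes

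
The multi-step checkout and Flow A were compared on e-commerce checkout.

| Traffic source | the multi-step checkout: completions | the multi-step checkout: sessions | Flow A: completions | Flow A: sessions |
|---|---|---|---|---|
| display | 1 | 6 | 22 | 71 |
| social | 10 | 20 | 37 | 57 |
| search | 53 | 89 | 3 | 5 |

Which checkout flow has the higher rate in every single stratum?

Display: the multi-step checkout 1/6 = 16.7%, Flow A 22/71 = 31.0% → Flow A
Social: the multi-step checkout 10/20 = 50.0%, Flow A 37/57 = 64.9% → Flow A
Search: the multi-step checkout 53/89 = 59.6%, Flow A 3/5 = 60.0% → Flow A
Flow A has the higher rate in all 3 groups.

Flow A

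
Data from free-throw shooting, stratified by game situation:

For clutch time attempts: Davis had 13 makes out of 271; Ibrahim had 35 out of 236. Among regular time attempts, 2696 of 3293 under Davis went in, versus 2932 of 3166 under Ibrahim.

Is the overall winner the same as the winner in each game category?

Clutch time: Davis 13/271 = 4.8%, Ibrahim 35/236 = 14.8% → Ibrahim
Regular time: Davis 2696/3293 = 81.9%, Ibrahim 2932/3166 = 92.6% → Ibrahim
Overall: Davis 2709/3564 = 76.0%, Ibrahim 2967/3402 = 87.2% → Ibrahim
Ibrahim wins overall and in every game group — no reversal.

Yes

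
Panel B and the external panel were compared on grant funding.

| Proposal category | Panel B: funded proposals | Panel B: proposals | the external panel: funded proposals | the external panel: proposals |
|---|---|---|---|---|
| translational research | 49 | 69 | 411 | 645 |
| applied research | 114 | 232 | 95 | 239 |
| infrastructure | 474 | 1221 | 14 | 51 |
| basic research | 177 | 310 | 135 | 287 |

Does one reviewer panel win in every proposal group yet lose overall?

Translational research: Panel B 49/69 = 71.0%, the external panel 411/645 = 63.7% → Panel B
Applied research: Panel B 114/232 = 49.1%, the external panel 95/239 = 39.7% → Panel B
Infrastructure: Panel B 474/1221 = 38.8%, the external panel 14/51 = 27.5% → Panel B
Basic research: Panel B 177/310 = 57.1%, the external panel 135/287 = 47.0% → Panel B
Overall: Panel B 814/1832 = 44.4%, the external panel 655/1222 = 53.6% → the external panel
Panel B wins each proposal group but the external panel wins overall — the comparison reverses. Panel B's proposals skew toward infrastructure, which has a lower base rate.

Yes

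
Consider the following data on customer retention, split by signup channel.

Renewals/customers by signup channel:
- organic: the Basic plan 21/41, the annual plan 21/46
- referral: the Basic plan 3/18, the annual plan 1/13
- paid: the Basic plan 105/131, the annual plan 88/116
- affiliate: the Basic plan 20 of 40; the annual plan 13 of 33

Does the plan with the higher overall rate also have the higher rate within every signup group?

Organic: the Basic plan 21/41 = 51.2%, the annual plan 21/46 = 45.7% → the Basic plan
Referral: the Basic plan 3/18 = 16.7%, the annual plan 1/13 = 7.7% → the Basic plan
Paid: the Basic plan 105/131 = 80.2%, the annual plan 88/116 = 75.9% → the Basic plan
Affiliate: the Basic plan 20/40 = 50.0%, the annual plan 13/33 = 39.4% → the Basic plan
Overall: the Basic plan 149/230 = 64.8%, the annual plan 123/208 = 59.1% → the Basic plan
The Basic plan wins overall and in every signup group — no reversal.

Yes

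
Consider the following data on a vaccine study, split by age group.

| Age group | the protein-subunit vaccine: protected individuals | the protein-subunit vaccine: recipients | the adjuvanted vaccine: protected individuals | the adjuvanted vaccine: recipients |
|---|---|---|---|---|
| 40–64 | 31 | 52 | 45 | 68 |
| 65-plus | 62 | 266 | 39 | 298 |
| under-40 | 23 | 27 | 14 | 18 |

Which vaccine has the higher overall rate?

40–64: the protein-subunit vaccine 31/52 = 59.6%, the adjuvanted vaccine 45/68 = 66.2% → the adjuvanted vaccine
65-plus: the protein-subunit vaccine 62/266 = 23.3%, the adjuvanted vaccine 39/298 = 13.1% → the protein-subunit vaccine
Under-40: the protein-subunit vaccine 23/27 = 85.2%, the adjuvanted vaccine 14/18 = 77.8% → the protein-subunit vaccine
Overall: the protein-subunit vaccine 116/345 = 33.6%, the adjuvanted vaccine 98/384 = 25.5% → the protein-subunit vaccine
(Neither sweeps every age group, but the protein-subunit vaccine has the higher pooled rate.)

the protein-subunit vaccine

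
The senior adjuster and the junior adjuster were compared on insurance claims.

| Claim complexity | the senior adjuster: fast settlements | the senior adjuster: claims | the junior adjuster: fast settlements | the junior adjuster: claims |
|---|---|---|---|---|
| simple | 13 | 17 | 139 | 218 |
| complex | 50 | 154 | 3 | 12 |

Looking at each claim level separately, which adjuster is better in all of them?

Simple: the senior adjuster 13/17 = 76.5%, the junior adjuster 139/218 = 63.8% → the senior adjuster
Complex: the senior adjuster 50/154 = 32.5%, the junior adjuster 3/12 = 25.0% → the senior adjuster
The senior adjuster has the higher rate in both groups.

the senior adjuster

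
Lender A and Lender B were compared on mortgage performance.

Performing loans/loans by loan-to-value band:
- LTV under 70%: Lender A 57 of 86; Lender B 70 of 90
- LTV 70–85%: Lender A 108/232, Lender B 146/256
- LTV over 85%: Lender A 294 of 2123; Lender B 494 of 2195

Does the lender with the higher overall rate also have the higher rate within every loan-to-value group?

Yes

LTV under 70%: Lender A 57/86 = 66.3%, Lender B 70/90 = 77.8% → Lender B
LTV 70–85%: Lender A 108/232 = 46.6%, Lender B 146/256 = 57.0% → Lender B
LTV over 85%: Lender A 294/2123 = 13.8%, Lender B 494/2195 = 22.5% → Lender B
Overall: Lender A 459/2441 = 18.8%, Lender B 710/2541 = 27.9% → Lender B
Lender B wins overall and in every loan-to-value group — no reversal.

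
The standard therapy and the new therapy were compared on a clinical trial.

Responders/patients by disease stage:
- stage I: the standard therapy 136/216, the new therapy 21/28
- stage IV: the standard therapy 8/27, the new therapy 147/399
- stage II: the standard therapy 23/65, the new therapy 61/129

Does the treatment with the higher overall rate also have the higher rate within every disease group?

Stage I: the standard therapy 136/216 = 63.0%, the new therapy 21/28 = 75.0% → the new therapy
Stage IV: the standard therapy 8/27 = 29.6%, the new therapy 147/399 = 36.8% → the new therapy
Stage II: the standard therapy 23/65 = 35.4%, the new therapy 61/129 = 47.3% → the new therapy
Overall: the standard therapy 167/308 = 54.2%, the new therapy 229/556 = 41.2% → the standard therapy
The new therapy wins each disease group but the standard therapy wins overall — the comparison reverses. The new therapy's patients skew toward stage IV, which has a lower base rate.

No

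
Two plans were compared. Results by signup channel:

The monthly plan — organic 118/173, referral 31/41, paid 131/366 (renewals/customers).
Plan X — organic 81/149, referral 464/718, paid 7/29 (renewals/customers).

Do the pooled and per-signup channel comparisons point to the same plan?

No

Organic: the monthly plan 118/173 = 68.2%, Plan X 81/149 = 54.4% → the monthly plan
Referral: the monthly plan 31/41 = 75.6%, Plan X 464/718 = 64.6% → the monthly plan
Paid: the monthly plan 131/366 = 35.8%, Plan X 7/29 = 24.1% → the monthly plan
Overall: the monthly plan 280/580 = 48.3%, Plan X 552/896 = 61.6% → Plan X
The monthly plan wins each signup group but Plan X wins overall — the comparison reverses. The monthly plan's customers skew toward paid, which has a lower base rate.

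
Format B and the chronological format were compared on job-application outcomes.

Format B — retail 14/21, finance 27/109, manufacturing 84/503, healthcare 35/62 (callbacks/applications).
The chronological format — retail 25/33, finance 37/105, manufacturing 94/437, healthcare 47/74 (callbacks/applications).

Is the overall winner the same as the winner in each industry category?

Yes

Retail: Format B 14/21 = 66.7%, the chronological format 25/33 = 75.8% → the chronological format
Finance: Format B 27/109 = 24.8%, the chronological format 37/105 = 35.2% → the chronological format
Manufacturing: Format B 84/503 = 16.7%, the chronological format 94/437 = 21.5% → the chronological format
Healthcare: Format B 35/62 = 56.5%, the chronological format 47/74 = 63.5% → the chronological format
Overall: Format B 160/695 = 23.0%, the chronological format 203/649 = 31.3% → the chronological format
The chronological format wins overall and in every industry group — no reversal.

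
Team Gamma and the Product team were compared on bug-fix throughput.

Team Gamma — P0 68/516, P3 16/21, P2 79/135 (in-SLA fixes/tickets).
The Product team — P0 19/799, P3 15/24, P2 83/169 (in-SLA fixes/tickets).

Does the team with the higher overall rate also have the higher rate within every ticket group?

P0: Team Gamma 68/516 = 13.2%, the Product team 19/799 = 2.4% → Team Gamma
P3: Team Gamma 16/21 = 76.2%, the Product team 15/24 = 62.5% → Team Gamma
P2: Team Gamma 79/135 = 58.5%, the Product team 83/169 = 49.1% → Team Gamma
Overall: Team Gamma 163/672 = 24.3%, the Product team 117/992 = 11.8% → Team Gamma
Team Gamma wins overall and in every ticket group — no reversal.

Yes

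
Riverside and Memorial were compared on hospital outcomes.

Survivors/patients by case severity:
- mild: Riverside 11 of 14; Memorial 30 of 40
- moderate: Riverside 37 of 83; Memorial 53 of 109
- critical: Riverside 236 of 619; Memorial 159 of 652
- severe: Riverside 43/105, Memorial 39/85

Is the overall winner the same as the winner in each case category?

No

Mild: Riverside 11/14 = 78.6%, Memorial 30/40 = 75.0% → Riverside
Moderate: Riverside 37/83 = 44.6%, Memorial 53/109 = 48.6% → Memorial
Critical: Riverside 236/619 = 38.1%, Memorial 159/652 = 24.4% → Riverside
Severe: Riverside 43/105 = 41.0%, Memorial 39/85 = 45.9% → Memorial
Overall: Riverside 327/821 = 39.8%, Memorial 281/886 = 31.7% → Riverside
Neither sweeps: Riverside wins 2 of 4 groups, Memorial wins 2. Riverside wins overall but not every group — no Simpson reversal.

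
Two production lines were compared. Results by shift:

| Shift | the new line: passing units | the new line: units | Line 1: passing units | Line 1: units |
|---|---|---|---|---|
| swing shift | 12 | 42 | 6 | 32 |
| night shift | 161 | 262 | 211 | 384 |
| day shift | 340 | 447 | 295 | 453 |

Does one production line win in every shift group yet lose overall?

No

Swing shift: the new line 12/42 = 28.6%, Line 1 6/32 = 18.8% → the new line
Night shift: the new line 161/262 = 61.5%, Line 1 211/384 = 54.9% → the new line
Day shift: the new line 340/447 = 76.1%, Line 1 295/453 = 65.1% → the new line
Overall: the new line 513/751 = 68.3%, Line 1 512/869 = 58.9% → the new line
The new line wins overall and in every shift group — no reversal.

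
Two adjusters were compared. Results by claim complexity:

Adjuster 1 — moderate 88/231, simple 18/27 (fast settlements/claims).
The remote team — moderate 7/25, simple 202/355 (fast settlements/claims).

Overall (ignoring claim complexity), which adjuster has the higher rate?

the remote team

Moderate: Adjuster 1 88/231 = 38.1%, the remote team 7/25 = 28.0% → Adjuster 1
Simple: Adjuster 1 18/27 = 66.7%, the remote team 202/355 = 56.9% → Adjuster 1
Overall: Adjuster 1 106/258 = 41.1%, the remote team 209/380 = 55.0% → the remote team
(Adjuster 1 wins every claim group but the remote team wins overall — Adjuster 1's claims skew toward the low-rate moderate group.)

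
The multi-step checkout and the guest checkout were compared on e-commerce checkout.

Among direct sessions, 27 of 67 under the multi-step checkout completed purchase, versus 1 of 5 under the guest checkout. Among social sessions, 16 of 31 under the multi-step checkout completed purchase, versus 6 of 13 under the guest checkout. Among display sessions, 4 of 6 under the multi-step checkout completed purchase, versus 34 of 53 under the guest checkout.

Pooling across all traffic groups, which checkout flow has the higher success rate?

Direct: the multi-step checkout 27/67 = 40.3%, the guest checkout 1/5 = 20.0% → the multi-step checkout
Social: the multi-step checkout 16/31 = 51.6%, the guest checkout 6/13 = 46.2% → the multi-step checkout
Display: the multi-step checkout 4/6 = 66.7%, the guest checkout 34/53 = 64.2% → the multi-step checkout
Overall: the multi-step checkout 47/104 = 45.2%, the guest checkout 41/71 = 57.7% → the guest checkout
(The multi-step checkout wins every traffic group but the guest checkout wins overall — the multi-step checkout's sessions skew toward the low-rate direct group.)

the guest checkout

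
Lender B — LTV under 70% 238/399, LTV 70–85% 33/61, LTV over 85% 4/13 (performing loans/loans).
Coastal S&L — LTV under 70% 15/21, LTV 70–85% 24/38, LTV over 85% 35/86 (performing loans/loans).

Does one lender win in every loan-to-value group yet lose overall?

Yes

LTV under 70%: Lender B 238/399 = 59.6%, Coastal S&L 15/21 = 71.4% → Coastal S&L
LTV 70–85%: Lender B 33/61 = 54.1%, Coastal S&L 24/38 = 63.2% → Coastal S&L
LTV over 85%: Lender B 4/13 = 30.8%, Coastal S&L 35/86 = 40.7% → Coastal S&L
Overall: Lender B 275/473 = 58.1%, Coastal S&L 74/145 = 51.0% → Lender B
Coastal S&L wins each loan-to-value group but Lender B wins overall — the comparison reverses. Coastal S&L's loans skew toward LTV over 85%, which has a lower base rate.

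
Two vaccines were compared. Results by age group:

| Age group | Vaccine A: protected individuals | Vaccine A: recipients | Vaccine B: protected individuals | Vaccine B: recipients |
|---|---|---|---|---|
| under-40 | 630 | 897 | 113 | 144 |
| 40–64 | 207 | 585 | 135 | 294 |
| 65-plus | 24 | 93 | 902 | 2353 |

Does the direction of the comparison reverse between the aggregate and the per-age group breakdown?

Yes

Under-40: Vaccine A 630/897 = 70.2%, Vaccine B 113/144 = 78.5% → Vaccine B
40–64: Vaccine A 207/585 = 35.4%, Vaccine B 135/294 = 45.9% → Vaccine B
65-plus: Vaccine A 24/93 = 25.8%, Vaccine B 902/2353 = 38.3% → Vaccine B
Overall: Vaccine A 861/1575 = 54.7%, Vaccine B 1150/2791 = 41.2% → Vaccine A
Vaccine B wins each age group but Vaccine A wins overall — the comparison reverses. Vaccine B's recipients skew toward 65-plus, which has a lower base rate.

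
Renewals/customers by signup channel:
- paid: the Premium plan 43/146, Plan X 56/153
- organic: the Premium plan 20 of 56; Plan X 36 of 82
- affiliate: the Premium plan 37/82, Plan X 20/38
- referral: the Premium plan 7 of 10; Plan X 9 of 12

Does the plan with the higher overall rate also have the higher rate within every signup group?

Yes

Paid: the Premium plan 43/146 = 29.5%, Plan X 56/153 = 36.6% → Plan X
Organic: the Premium plan 20/56 = 35.7%, Plan X 36/82 = 43.9% → Plan X
Affiliate: the Premium plan 37/82 = 45.1%, Plan X 20/38 = 52.6% → Plan X
Referral: the Premium plan 7/10 = 70.0%, Plan X 9/12 = 75.0% → Plan X
Overall: the Premium plan 107/294 = 36.4%, Plan X 121/285 = 42.5% → Plan X
Plan X wins overall and in every signup group — no reversal.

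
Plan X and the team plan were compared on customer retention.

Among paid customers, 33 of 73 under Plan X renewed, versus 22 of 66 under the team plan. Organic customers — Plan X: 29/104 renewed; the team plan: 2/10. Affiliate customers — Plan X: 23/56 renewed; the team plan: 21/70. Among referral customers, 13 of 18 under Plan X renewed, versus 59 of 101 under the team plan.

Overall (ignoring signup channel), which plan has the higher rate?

the team plan

Paid: Plan X 33/73 = 45.2%, the team plan 22/66 = 33.3% → Plan X
Organic: Plan X 29/104 = 27.9%, the team plan 2/10 = 20.0% → Plan X
Affiliate: Plan X 23/56 = 41.1%, the team plan 21/70 = 30.0% → Plan X
Referral: Plan X 13/18 = 72.2%, the team plan 59/101 = 58.4% → Plan X
Overall: Plan X 98/251 = 39.0%, the team plan 104/247 = 42.1% → the team plan
(Plan X wins every signup group but the team plan wins overall — Plan X's customers skew toward the low-rate organic group.)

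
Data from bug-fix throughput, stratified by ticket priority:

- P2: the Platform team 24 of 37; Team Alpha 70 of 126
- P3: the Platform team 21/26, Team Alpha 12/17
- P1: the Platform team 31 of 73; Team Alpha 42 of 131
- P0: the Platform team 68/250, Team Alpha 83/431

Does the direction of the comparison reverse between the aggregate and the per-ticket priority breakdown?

No

P2: the Platform team 24/37 = 64.9%, Team Alpha 70/126 = 55.6% → the Platform team
P3: the Platform team 21/26 = 80.8%, Team Alpha 12/17 = 70.6% → the Platform team
P1: the Platform team 31/73 = 42.5%, Team Alpha 42/131 = 32.1% → the Platform team
P0: the Platform team 68/250 = 27.2%, Team Alpha 83/431 = 19.3% → the Platform team
Overall: the Platform team 144/386 = 37.3%, Team Alpha 207/705 = 29.4% → the Platform team
The Platform team wins overall and in every ticket group — no reversal.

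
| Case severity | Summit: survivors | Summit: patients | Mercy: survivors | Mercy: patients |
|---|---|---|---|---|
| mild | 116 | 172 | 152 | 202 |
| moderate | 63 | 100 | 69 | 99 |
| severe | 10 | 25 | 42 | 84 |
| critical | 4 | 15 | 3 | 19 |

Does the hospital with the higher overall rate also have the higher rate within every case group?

No

Mild: Summit 116/172 = 67.4%, Mercy 152/202 = 75.2% → Mercy
Moderate: Summit 63/100 = 63.0%, Mercy 69/99 = 69.7% → Mercy
Severe: Summit 10/25 = 40.0%, Mercy 42/84 = 50.0% → Mercy
Critical: Summit 4/15 = 26.7%, Mercy 3/19 = 15.8% → Summit
Overall: Summit 193/312 = 61.9%, Mercy 266/404 = 65.8% → Mercy
Neither sweeps: Summit wins 1 of 4 groups, Mercy wins 3. Mercy wins overall but not every group — no Simpson reversal.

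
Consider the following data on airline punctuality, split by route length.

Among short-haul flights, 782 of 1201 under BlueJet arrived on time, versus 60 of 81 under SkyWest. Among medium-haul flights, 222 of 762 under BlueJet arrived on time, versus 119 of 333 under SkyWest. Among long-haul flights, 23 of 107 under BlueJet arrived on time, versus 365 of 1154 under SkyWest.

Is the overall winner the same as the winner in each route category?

No

Short-haul: BlueJet 782/1201 = 65.1%, SkyWest 60/81 = 74.1% → SkyWest
Medium-haul: BlueJet 222/762 = 29.1%, SkyWest 119/333 = 35.7% → SkyWest
Long-haul: BlueJet 23/107 = 21.5%, SkyWest 365/1154 = 31.6% → SkyWest
Overall: BlueJet 1027/2070 = 49.6%, SkyWest 544/1568 = 34.7% → BlueJet
SkyWest wins each route group but BlueJet wins overall — the comparison reverses. SkyWest's flights skew toward long-haul, which has a lower base rate.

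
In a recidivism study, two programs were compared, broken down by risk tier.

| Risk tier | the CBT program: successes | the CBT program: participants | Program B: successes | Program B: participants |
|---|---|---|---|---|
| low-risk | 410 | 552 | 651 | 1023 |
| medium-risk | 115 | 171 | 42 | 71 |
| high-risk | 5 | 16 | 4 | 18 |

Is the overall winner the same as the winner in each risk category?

Yes

Low-risk: the CBT program 410/552 = 74.3%, Program B 651/1023 = 63.6% → the CBT program
Medium-risk: the CBT program 115/171 = 67.3%, Program B 42/71 = 59.2% → the CBT program
High-risk: the CBT program 5/16 = 31.2%, Program B 4/18 = 22.2% → the CBT program
Overall: the CBT program 530/739 = 71.7%, Program B 697/1112 = 62.7% → the CBT program
The CBT program wins overall and in every risk group — no reversal.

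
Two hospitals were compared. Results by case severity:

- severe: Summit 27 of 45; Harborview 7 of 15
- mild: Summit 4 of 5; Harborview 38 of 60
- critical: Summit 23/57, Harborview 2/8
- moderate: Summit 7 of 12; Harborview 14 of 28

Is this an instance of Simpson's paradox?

Severe: Summit 27/45 = 60.0%, Harborview 7/15 = 46.7% → Summit
Mild: Summit 4/5 = 80.0%, Harborview 38/60 = 63.3% → Summit
Critical: Summit 23/57 = 40.4%, Harborview 2/8 = 25.0% → Summit
Moderate: Summit 7/12 = 58.3%, Harborview 14/28 = 50.0% → Summit
Overall: Summit 61/119 = 51.3%, Harborview 61/111 = 55.0% → Harborview
Summit wins each case group but Harborview wins overall — the comparison reverses. Summit's patients skew toward critical, which has a lower base rate.

Yes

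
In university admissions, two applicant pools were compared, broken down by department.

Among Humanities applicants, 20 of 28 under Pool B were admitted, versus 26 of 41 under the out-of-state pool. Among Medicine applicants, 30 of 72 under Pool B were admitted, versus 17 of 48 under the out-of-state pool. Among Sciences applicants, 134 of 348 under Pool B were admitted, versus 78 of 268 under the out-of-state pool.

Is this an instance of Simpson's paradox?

Humanities: Pool B 20/28 = 71.4%, the out-of-state pool 26/41 = 63.4% → Pool B
Medicine: Pool B 30/72 = 41.7%, the out-of-state pool 17/48 = 35.4% → Pool B
Sciences: Pool B 134/348 = 38.5%, the out-of-state pool 78/268 = 29.1% → Pool B
Overall: Pool B 184/448 = 41.1%, the out-of-state pool 121/357 = 33.9% → Pool B
Pool B wins overall and in every department group — no reversal.

No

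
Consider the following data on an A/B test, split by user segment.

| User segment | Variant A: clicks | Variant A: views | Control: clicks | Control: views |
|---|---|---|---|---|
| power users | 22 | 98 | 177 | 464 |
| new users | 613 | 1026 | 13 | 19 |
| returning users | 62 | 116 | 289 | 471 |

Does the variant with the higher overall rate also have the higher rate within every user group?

Power users: Variant A 22/98 = 22.4%, Control 177/464 = 38.1% → Control
New users: Variant A 613/1026 = 59.7%, Control 13/19 = 68.4% → Control
Returning users: Variant A 62/116 = 53.4%, Control 289/471 = 61.4% → Control
Overall: Variant A 697/1240 = 56.2%, Control 479/954 = 50.2% → Variant A
Control wins each user group but Variant A wins overall — the comparison reverses. Control's views skew toward power users, which has a lower base rate.

No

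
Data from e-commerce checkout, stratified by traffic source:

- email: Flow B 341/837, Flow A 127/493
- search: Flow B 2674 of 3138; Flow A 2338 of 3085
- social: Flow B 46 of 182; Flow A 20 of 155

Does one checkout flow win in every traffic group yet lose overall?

No

Email: Flow B 341/837 = 40.7%, Flow A 127/493 = 25.8% → Flow B
Search: Flow B 2674/3138 = 85.2%, Flow A 2338/3085 = 75.8% → Flow B
Social: Flow B 46/182 = 25.3%, Flow A 20/155 = 12.9% → Flow B
Overall: Flow B 3061/4157 = 73.6%, Flow A 2485/3733 = 66.6% → Flow B
Flow B wins overall and in every traffic group — no reversal.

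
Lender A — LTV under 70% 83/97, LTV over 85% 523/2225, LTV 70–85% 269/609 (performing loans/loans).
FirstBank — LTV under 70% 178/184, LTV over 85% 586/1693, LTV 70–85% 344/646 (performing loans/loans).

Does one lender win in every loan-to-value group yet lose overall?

LTV under 70%: Lender A 83/97 = 85.6%, FirstBank 178/184 = 96.7% → FirstBank
LTV over 85%: Lender A 523/2225 = 23.5%, FirstBank 586/1693 = 34.6% → FirstBank
LTV 70–85%: Lender A 269/609 = 44.2%, FirstBank 344/646 = 53.3% → FirstBank
Overall: Lender A 875/2931 = 29.9%, FirstBank 1108/2523 = 43.9% → FirstBank
FirstBank wins overall and in every loan-to-value group — no reversal.

No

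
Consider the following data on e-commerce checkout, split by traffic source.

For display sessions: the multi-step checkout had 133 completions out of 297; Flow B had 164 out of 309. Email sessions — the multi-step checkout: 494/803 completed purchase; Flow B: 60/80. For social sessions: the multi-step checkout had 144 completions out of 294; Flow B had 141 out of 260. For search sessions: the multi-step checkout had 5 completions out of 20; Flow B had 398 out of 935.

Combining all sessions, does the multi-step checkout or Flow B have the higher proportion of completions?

Display: the multi-step checkout 133/297 = 44.8%, Flow B 164/309 = 53.1% → Flow B
Email: the multi-step checkout 494/803 = 61.5%, Flow B 60/80 = 75.0% → Flow B
Social: the multi-step checkout 144/294 = 49.0%, Flow B 141/260 = 54.2% → Flow B
Search: the multi-step checkout 5/20 = 25.0%, Flow B 398/935 = 42.6% → Flow B
Overall: the multi-step checkout 776/1414 = 54.9%, Flow B 763/1584 = 48.2% → the multi-step checkout
(Flow B wins every traffic group but the multi-step checkout wins overall — Flow B's sessions skew toward the low-rate search group.)

the multi-step checkout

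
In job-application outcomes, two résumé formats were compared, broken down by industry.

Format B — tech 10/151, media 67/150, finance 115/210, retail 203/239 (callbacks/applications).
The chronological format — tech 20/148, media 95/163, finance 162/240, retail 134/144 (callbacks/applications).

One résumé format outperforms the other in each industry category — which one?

the chronological format

Tech: Format B 10/151 = 6.6%, the chronological format 20/148 = 13.5% → the chronological format
Media: Format B 67/150 = 44.7%, the chronological format 95/163 = 58.3% → the chronological format
Finance: Format B 115/210 = 54.8%, the chronological format 162/240 = 67.5% → the chronological format
Retail: Format B 203/239 = 84.9%, the chronological format 134/144 = 93.1% → the chronological format
The chronological format has the higher rate in all 4 groups.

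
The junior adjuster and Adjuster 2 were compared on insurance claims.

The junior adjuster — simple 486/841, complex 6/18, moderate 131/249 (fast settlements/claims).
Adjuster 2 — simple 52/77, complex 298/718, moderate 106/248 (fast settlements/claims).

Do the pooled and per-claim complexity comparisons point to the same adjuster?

No

Simple: the junior adjuster 486/841 = 57.8%, Adjuster 2 52/77 = 67.5% → Adjuster 2
Complex: the junior adjuster 6/18 = 33.3%, Adjuster 2 298/718 = 41.5% → Adjuster 2
Moderate: the junior adjuster 131/249 = 52.6%, Adjuster 2 106/248 = 42.7% → the junior adjuster
Overall: the junior adjuster 623/1108 = 56.2%, Adjuster 2 456/1043 = 43.7% → the junior adjuster
Neither sweeps: the junior adjuster wins 1 of 3 groups, Adjuster 2 wins 2. The junior adjuster wins overall but not every group — no Simpson reversal.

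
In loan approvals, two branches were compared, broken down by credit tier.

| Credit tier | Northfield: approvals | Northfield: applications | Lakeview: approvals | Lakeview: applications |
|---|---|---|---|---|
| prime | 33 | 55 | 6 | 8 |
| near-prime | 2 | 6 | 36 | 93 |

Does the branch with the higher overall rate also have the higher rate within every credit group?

No

Prime: Northfield 33/55 = 60.0%, Lakeview 6/8 = 75.0% → Lakeview
Near-prime: Northfield 2/6 = 33.3%, Lakeview 36/93 = 38.7% → Lakeview
Overall: Northfield 35/61 = 57.4%, Lakeview 42/101 = 41.6% → Northfield
Lakeview wins each credit group but Northfield wins overall — the comparison reverses. Lakeview's applications skew toward near-prime, which has a lower base rate.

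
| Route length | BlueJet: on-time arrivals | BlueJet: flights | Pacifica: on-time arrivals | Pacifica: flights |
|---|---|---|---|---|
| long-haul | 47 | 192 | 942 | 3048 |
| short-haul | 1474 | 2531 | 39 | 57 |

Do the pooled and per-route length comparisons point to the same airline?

No

Long-haul: BlueJet 47/192 = 24.5%, Pacifica 942/3048 = 30.9% → Pacifica
Short-haul: BlueJet 1474/2531 = 58.2%, Pacifica 39/57 = 68.4% → Pacifica
Overall: BlueJet 1521/2723 = 55.9%, Pacifica 981/3105 = 31.6% → BlueJet
Pacifica wins each route group but BlueJet wins overall — the comparison reverses. Pacifica's flights skew toward long-haul, which has a lower base rate.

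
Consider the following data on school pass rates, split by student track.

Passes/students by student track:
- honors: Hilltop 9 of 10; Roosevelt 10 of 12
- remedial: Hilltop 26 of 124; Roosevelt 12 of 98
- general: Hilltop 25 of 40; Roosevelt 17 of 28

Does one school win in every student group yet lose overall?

Honors: Hilltop 9/10 = 90.0%, Roosevelt 10/12 = 83.3% → Hilltop
Remedial: Hilltop 26/124 = 21.0%, Roosevelt 12/98 = 12.2% → Hilltop
General: Hilltop 25/40 = 62.5%, Roosevelt 17/28 = 60.7% → Hilltop
Overall: Hilltop 60/174 = 34.5%, Roosevelt 39/138 = 28.3% → Hilltop
Hilltop wins overall and in every student group — no reversal.

No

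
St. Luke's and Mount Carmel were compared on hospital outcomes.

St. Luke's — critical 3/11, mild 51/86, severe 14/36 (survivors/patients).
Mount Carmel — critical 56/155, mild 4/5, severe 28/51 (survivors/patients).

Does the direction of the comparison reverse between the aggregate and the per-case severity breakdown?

Critical: St. Luke's 3/11 = 27.3%, Mount Carmel 56/155 = 36.1% → Mount Carmel
Mild: St. Luke's 51/86 = 59.3%, Mount Carmel 4/5 = 80.0% → Mount Carmel
Severe: St. Luke's 14/36 = 38.9%, Mount Carmel 28/51 = 54.9% → Mount Carmel
Overall: St. Luke's 68/133 = 51.1%, Mount Carmel 88/211 = 41.7% → St. Luke's
Mount Carmel wins each case group but St. Luke's wins overall — the comparison reverses. Mount Carmel's patients skew toward critical, which has a lower base rate.

Yes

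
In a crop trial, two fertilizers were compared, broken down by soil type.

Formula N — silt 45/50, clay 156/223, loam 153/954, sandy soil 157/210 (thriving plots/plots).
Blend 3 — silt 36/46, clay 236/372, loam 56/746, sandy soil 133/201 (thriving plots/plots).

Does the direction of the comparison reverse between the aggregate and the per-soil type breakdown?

Silt: Formula N 45/50 = 90.0%, Blend 3 36/46 = 78.3% → Formula N
Clay: Formula N 156/223 = 70.0%, Blend 3 236/372 = 63.4% → Formula N
Loam: Formula N 153/954 = 16.0%, Blend 3 56/746 = 7.5% → Formula N
Sandy soil: Formula N 157/210 = 74.8%, Blend 3 133/201 = 66.2% → Formula N
Overall: Formula N 511/1437 = 35.6%, Blend 3 461/1365 = 33.8% → Formula N
Formula N wins overall and in every soil group — no reversal.

No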